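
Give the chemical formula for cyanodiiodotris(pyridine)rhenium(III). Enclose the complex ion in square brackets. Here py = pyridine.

[Re(CN)I2(py)3]

Ligands: 3 pyridine (py, neutral), 1 cyano (CN, -1), 2 iodo (I, -1). Ligand charge sum = -3.
With Re in oxidation state +3, the complex ion is [Re...].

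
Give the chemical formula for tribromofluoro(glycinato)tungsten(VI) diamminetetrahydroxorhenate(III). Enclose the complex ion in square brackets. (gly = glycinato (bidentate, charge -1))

Cation [W…]: ligand charges -5, W(VI) ⇒ ion charge 1+.
Anion [Re…]: ligand charges -4, Re(III) ⇒ ion charge 1−.
One 1+ cation balances one 1− anion.

[WBr3F(gly)][Re(NH3)2(OH)4]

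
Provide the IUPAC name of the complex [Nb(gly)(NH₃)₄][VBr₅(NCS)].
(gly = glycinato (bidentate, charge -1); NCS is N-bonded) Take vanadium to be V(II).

tetraammine(glycinato)niobium(V) pentabromoisothiocyanatovanadate(II)

V is given as +2; the anion's ligand charges sum to -6, so the complex anion is 4−.
A 1:1 salt means the cation carries the equal and opposite charge, 4+.
Cation: ligand charges sum to -1; for the ion to be 4+, Nb = +5.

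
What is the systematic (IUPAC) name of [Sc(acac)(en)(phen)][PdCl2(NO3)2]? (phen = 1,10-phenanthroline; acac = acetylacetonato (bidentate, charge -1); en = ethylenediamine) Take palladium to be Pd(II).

(acetylacetonato)(ethylenediamine)(1,10-phenanthroline)scandium(III) dichlorodinitratopalladate(II)

Both ions are complex: the cation is named first with the plain metal name, the anion second with the -ate form; each ion's ligands are alphabetised independently.
Pd is given as +2; the anion's ligand charges sum to -4, so the complex anion is 2−.
A 1:1 salt means the cation carries the equal and opposite charge, 2+.
Cation: ligand charges sum to -1; for the ion to be 2+, Sc = +3.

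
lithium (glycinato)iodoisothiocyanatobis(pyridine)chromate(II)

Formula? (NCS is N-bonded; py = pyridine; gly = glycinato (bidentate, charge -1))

Li[Cr(gly)I(NCS)(py)2]

Ligands: 1 isothiocyanato (NCS, -1), 2 pyridine (py, neutral), 1 glycinato (gly, -1), 1 iodo (I, -1). Ligand charge sum = -3.
Charge balance with lithium (+1) requires 1 complex ion per 1 lithium.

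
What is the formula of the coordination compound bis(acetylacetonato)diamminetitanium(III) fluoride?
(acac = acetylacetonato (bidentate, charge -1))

Ligands: 2 ammine (NH3, neutral), 2 acetylacetonato (acac, -1). Ligand charge sum = -2.
With Ti in oxidation state +3, the complex ion is [Ti...]^1+.
Charge balance with fluoride (-1) requires 1 complex ion per 1 fluoride.

[Ti(acac)2(NH3)2]F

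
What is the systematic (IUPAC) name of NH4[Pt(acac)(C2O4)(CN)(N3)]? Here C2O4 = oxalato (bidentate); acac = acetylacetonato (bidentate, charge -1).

ammonium (acetylacetonato)azidocyanooxalatoplatinate(IV)

The 1 ammonium counter-ion carries a total charge of +1, so each complex ion is 1−.
Ligand charges: 1×oxalato (-2 each), 1×cyano (-1 each), 1×acetylacetonato (-1 each), 1×azido (-1 each); total -5. So Pt + (-5) = 1−, giving Pt = +4.
Ligands are named alphabetically: acetylacetonato before azido before cyano before oxalato.
The complex ion is anionic, so platinum takes the -ate form platinate(IV).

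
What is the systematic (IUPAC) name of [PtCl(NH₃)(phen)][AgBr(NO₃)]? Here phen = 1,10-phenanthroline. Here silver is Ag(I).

Both ions are complex: the cation is named first with the plain metal name, the anion second with the -ate form; each ion's ligands are alphabetised independently.
Ag is given as +1; the anion's ligand charges sum to -2, so the complex anion is 1−.
A 1:1 salt means the cation carries the equal and opposite charge, 1+.
Cation: ligand charges sum to -1; for the ion to be 1+, Pt = +2.

amminechloro(1,10-phenanthroline)platinum(II) bromonitratoargentate(I)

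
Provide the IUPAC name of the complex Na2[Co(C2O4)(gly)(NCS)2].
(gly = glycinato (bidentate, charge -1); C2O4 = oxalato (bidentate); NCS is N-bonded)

The 2 sodium counter-ions carry a total charge of +2, so each complex ion is 2−.
Ligand charges: 1×glycinato (-1 each), 1×oxalato (-2 each), 2×isothiocyanato (-1 each); total -5. So Co + (-5) = 2−, giving Co = +3.
The complex ion is anionic, so cobalt takes the -ate form cobaltate(III).

sodium (glycinato)diisothiocyanatooxalatocobaltate(III)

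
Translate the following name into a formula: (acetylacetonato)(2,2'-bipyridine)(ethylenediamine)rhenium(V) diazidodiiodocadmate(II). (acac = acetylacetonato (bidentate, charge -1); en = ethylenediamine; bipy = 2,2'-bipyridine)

[Re(acac)(bipy)(en)][CdI2(N3)2]2

Cation [Re…]: ligand charges -1, Re(V) ⇒ ion charge 4+.
Anion [Cd…]: ligand charges -4, Cd(II) ⇒ ion charge 2−.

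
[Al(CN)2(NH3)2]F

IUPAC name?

The 1 fluoride counter-ion carries a total charge of -1, so each complex ion is 1+.
Ligand charges: 2×cyano (-1 each), 2×ammine (neutral); total -2. So Al + (-2) = 1+, giving Al = +3.
Ligands are named alphabetically: ammine before cyano.

diamminedicyanoaluminium(III) fluoride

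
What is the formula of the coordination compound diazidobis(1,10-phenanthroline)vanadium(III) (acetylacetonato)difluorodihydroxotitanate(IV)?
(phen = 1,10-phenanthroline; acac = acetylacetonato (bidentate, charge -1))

[V(N3)2(phen)2][Ti(acac)F2(OH)2]

Cation [V…]: ligand charges -2, V(III) ⇒ ion charge 1+.
Anion [Ti…]: ligand charges -5, Ti(IV) ⇒ ion charge 1−.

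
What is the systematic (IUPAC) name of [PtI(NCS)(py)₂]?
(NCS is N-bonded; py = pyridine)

There is no counter-ion, so the complex is neutral overall.
Ligand charges: 1×isothiocyanato (-1 each), 2×pyridine (neutral), 1×iodo (-1 each); total -2. So Pt + (-2) = 0, giving Pt = +2.
Ligands are named alphabetically: iodo before isothiocyanato before pyridine.

iodoisothiocyanatobis(pyridine)platinum(II)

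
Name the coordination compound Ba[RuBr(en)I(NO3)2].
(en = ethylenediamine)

The 1 barium counter-ion carries a total charge of +2, so each complex ion is 2−.
Ligand charges: 2×nitrato (-1 each), 1×iodo (-1 each), 1×ethylenediamine (neutral), 1×bromo (-1 each); total -4. So Ru + (-4) = 2−, giving Ru = +2.
The complex ion is anionic, so ruthenium takes the -ate form ruthenate(II).

barium bromo(ethylenediamine)iododinitratoruthenate(II)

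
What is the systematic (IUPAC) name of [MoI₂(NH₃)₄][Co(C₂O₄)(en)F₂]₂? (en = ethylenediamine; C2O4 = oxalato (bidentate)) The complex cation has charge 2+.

tetraamminediiodomolybdenum(IV) (ethylenediamine)difluorooxalatocobaltate(III)

Both ions are complex: the cation is named first with the plain metal name, the anion second with the -ate form; each ion's ligands are alphabetised independently.
The complex cation is given as 2+; its ligand charges sum to -2, so Mo = +4.
With 2 anions per cation, each anion must be 2/2 = 1−.
Anion: ligand charges sum to -4; for the ion to be 1−, Co = +3.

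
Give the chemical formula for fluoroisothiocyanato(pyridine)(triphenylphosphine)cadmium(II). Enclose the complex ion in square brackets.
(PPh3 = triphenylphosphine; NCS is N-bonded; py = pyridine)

Ligands: 1 fluoro (F, -1), 1 triphenylphosphine (PPh3, neutral), 1 isothiocyanato (NCS, -1), 1 pyridine (py, neutral). Ligand charge sum = -2.
With Cd in oxidation state +2, the complex ion is [Cd...].

[CdF(NCS)(PPh3)(py)]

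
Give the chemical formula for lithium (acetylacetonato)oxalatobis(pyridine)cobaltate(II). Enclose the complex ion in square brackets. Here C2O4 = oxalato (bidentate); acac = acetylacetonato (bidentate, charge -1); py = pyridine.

Ligands: 1 oxalato (C2O4, -2), 1 acetylacetonato (acac, -1), 2 pyridine (py, neutral). Ligand charge sum = -3.
With Co in oxidation state +2, the complex ion is [Co...]^1−.
Charge balance with lithium (+1) requires 1 complex ion per 1 lithium.

Li[Co(acac)(C2O4)(py)2]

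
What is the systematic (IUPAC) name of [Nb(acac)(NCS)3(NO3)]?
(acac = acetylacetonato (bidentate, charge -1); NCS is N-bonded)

(acetylacetonato)triisothiocyanatonitratoniobium(V)

There is no counter-ion, so the complex is neutral overall.
Ligand charges: 1×acetylacetonato (-1 each), 1×nitrato (-1 each), 3×isothiocyanato (-1 each); total -5. So Nb + (-5) = 0, giving Nb = +5.
Ligands are named alphabetically: acetylacetonato before isothiocyanato before nitrato.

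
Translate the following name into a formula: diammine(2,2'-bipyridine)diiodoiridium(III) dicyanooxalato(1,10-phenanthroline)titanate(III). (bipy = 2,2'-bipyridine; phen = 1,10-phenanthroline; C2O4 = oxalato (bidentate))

[Ir(bipy)I2(NH3)2][Ti(C2O4)(CN)2(phen)]

Cation [Ir…]: ligand charges -2, Ir(III) ⇒ ion charge 1+.
Anion [Ti…]: ligand charges -4, Ti(III) ⇒ ion charge 1−.
One 1+ cation balances one 1− anion.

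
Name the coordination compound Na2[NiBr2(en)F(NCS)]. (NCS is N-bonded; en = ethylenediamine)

The 2 sodium counter-ions carry a total charge of +2, so each complex ion is 2−.
Ligand charges: 1×isothiocyanato (-1 each), 1×fluoro (-1 each), 2×bromo (-1 each), 1×ethylenediamine (neutral); total -4. So Ni + (-4) = 2−, giving Ni = +2.
Ligands are named alphabetically: bromo before ethylenediamine before fluoro before isothiocyanato.
The complex ion is anionic, so nickel takes the -ate form nickelate(II).

sodium dibromo(ethylenediamine)fluoroisothiocyanatonickelate(II)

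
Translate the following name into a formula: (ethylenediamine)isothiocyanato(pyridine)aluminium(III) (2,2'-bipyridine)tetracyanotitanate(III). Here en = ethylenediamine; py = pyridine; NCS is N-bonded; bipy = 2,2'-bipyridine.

Cation [Al…]: ligand charges -1, Al(III) ⇒ ion charge 2+.
Anion [Ti…]: ligand charges -4, Ti(III) ⇒ ion charge 1−.
One 2+ cation requires 2 of the 1− anion.

[Al(en)(NCS)(py)][Ti(bipy)(CN)4]2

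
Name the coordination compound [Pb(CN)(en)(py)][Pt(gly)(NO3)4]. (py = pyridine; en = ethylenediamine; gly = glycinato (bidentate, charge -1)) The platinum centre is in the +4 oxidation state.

cyano(ethylenediamine)(pyridine)lead(II) (glycinato)tetranitratoplatinate(IV)

Both ions are complex: the cation is named first with the plain metal name, the anion second with the -ate form; each ion's ligands are alphabetised independently.
Pt is given as +4; the anion's ligand charges sum to -5, so the complex anion is 1−.
A 1:1 salt means the cation carries the equal and opposite charge, 1+.
Cation: ligand charges sum to -1; for the ion to be 1+, Pb = +2.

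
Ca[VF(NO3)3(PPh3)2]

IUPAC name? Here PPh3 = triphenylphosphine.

The 1 calcium counter-ion carries a total charge of +2, so each complex ion is 2−.
Ligand charges: 3×nitrato (-1 each), 1×fluoro (-1 each), 2×triphenylphosphine (neutral); total -4. So V + (-4) = 2−, giving V = +2.
The complex ion is anionic, so vanadium takes the -ate form vanadate(II).

calcium fluorotrinitratobis(triphenylphosphine)vanadate(II)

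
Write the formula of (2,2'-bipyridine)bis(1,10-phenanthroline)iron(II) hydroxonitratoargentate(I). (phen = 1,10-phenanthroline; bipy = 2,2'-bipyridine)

Cation [Fe…]: ligand charges 0, Fe(II) ⇒ ion charge 2+.
Anion [Ag…]: ligand charges -2, Ag(I) ⇒ ion charge 1−.

[Fe(bipy)(phen)2][Ag(NO3)(OH)]2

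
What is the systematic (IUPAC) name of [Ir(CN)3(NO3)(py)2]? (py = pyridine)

There is no counter-ion, so the complex is neutral overall.
Ligand charges: 1×nitrato (-1 each), 3×cyano (-1 each), 2×pyridine (neutral); total -4. So Ir + (-4) = 0, giving Ir = +4.
Ligands are named alphabetically: cyano before nitrato before pyridine.

tricyanonitratobis(pyridine)iridium(IV)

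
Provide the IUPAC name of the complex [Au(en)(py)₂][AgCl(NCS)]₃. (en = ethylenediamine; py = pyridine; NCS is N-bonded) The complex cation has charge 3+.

(ethylenediamine)bis(pyridine)gold(III) chloroisothiocyanatoargentate(I)

The complex cation is given as 3+; its ligand charges sum to 0, so Au = +3.
With 3 anions per cation, each anion must be 3/3 = 1−.
Anion: ligand charges sum to -2; for the ion to be 1−, Ag = +1.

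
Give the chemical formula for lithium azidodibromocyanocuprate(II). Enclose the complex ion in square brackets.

Ligands: 1 cyano (CN, -1), 1 azido (N3, -1), 2 bromo (Br, -1). Ligand charge sum = -4.
With Cu in oxidation state +2, the complex ion is [Cu...]^2−.
Charge balance with lithium (+1) requires 1 complex ion per 2 lithium.

Li2[CuBr2(CN)(N3)]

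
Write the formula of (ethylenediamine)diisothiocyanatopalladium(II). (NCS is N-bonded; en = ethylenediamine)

[Pd(en)(NCS)2]

Ligands: 2 isothiocyanato (NCS, -1), 1 ethylenediamine (en, neutral). Ligand charge sum = -2.
With Pd in oxidation state +2, the complex ion is [Pd...].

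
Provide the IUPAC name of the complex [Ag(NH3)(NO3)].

There is no counter-ion, so the complex is neutral overall.
Ligand charges: 1×ammine (neutral), 1×nitrato (-1 each); total -1. So Ag + (-1) = 0, giving Ag = +1.
Ligands are named alphabetically: ammine before nitrato.

amminenitratosilver(I)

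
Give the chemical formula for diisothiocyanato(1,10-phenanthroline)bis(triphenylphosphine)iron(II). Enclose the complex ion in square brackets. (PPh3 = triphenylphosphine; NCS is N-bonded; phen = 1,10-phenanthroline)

Ligands: 2 triphenylphosphine (PPh3, neutral), 2 isothiocyanato (NCS, -1), 1 1,10-phenanthroline (phen, neutral). Ligand charge sum = -2.
With Fe in oxidation state +2, the complex ion is [Fe...].

[Fe(NCS)2(phen)(PPh3)2]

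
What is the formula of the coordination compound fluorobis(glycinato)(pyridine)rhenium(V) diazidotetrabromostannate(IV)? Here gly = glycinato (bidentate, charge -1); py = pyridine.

[ReF(gly)2(py)][SnBr4(N3)2]

Cation [Re…]: ligand charges -3, Re(V) ⇒ ion charge 2+.
Anion [Sn…]: ligand charges -6, Sn(IV) ⇒ ion charge 2−.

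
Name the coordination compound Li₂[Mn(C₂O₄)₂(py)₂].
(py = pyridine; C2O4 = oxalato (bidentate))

lithium dioxalatobis(pyridine)manganate(II)

The 2 lithium counter-ions carry a total charge of +2, so each complex ion is 2−.
Ligand charges: 2×pyridine (neutral), 2×oxalato (-2 each); total -4. So Mn + (-4) = 2−, giving Mn = +2.
The complex ion is anionic, so manganese takes the -ate form manganate(II).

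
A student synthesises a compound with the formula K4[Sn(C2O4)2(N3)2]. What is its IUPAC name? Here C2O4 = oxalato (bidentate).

The 4 potassium counter-ions carry a total charge of +4, so each complex ion is 4−.
Ligand charges: 2×azido (-1 each), 2×oxalato (-2 each); total -6. So Sn + (-6) = 4−, giving Sn = +2.
The complex ion is anionic, so tin takes the -ate form stannate(II).

potassium diazidodioxalatostannate(II)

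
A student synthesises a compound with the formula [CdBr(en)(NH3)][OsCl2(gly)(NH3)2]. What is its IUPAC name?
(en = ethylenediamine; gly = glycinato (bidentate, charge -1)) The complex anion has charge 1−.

The complex anion is given as 1−; its ligand charges sum to -3, so Os = +2.
A 1:1 salt means the cation carries the equal and opposite charge, 1+.
Cation: ligand charges sum to -1; for the ion to be 1+, Cd = +2.

amminebromo(ethylenediamine)cadmium(II) diamminedichloro(glycinato)osmate(II)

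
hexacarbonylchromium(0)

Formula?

[Cr(CO)6]

Ligands: 6 carbonyl (CO, neutral). Ligand charge sum = 0.
With Cr in oxidation state 0, the complex ion is [Cr...].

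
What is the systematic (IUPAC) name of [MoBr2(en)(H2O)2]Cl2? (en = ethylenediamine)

The 2 chloride counter-ions carry a total charge of -2, so each complex ion is 2+.
Ligand charges: 2×aqua (neutral), 2×bromo (-1 each), 1×ethylenediamine (neutral); total -2. So Mo + (-2) = 2+, giving Mo = +4.
Ligands are named alphabetically: aqua before bromo before ethylenediamine.

diaquadibromo(ethylenediamine)molybdenum(IV) chloride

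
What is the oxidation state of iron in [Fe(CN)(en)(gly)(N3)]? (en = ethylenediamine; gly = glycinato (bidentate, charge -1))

No counter-ion: the bracketed complex is neutral.
Ligand charges: 1×en neutral; 1×CN = -1; 1×N3 = -1; 1×gly = -1; sum -3.
Fe + (-3) = 0 ⇒ Fe is +3.

+3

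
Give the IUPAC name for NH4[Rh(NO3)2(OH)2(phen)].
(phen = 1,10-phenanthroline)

The 1 ammonium counter-ion carries a total charge of +1, so each complex ion is 1−.
Ligand charges: 2×hydroxo (-1 each), 1×1,10-phenanthroline (neutral), 2×nitrato (-1 each); total -4. So Rh + (-4) = 1−, giving Rh = +3.
Ligands are named alphabetically: hydroxo before nitrato before phenanthroline.
The complex ion is anionic, so rhodium takes the -ate form rhodate(III).

ammonium dihydroxodinitrato(1,10-phenanthroline)rhodate(III)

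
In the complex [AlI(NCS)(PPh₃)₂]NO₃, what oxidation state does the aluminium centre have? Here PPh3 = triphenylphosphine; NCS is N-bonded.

+3

1 nitrate outside the brackets (-1 each) → the complex ion is 1+.
Ligand charges: 2×PPh3 neutral; 1×I = -1; 1×NCS = -1; sum -2.
Al + (-2) = 1+ ⇒ Al is +3.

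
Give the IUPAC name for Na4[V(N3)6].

sodium hexaazidovanadate(II)

The 4 sodium counter-ions carry a total charge of +4, so each complex ion is 4−.
Ligand charges: 6×azido (-1 each); total -6. So V + (-6) = 4−, giving V = +2.
The complex ion is anionic, so vanadium takes the -ate form vanadate(II).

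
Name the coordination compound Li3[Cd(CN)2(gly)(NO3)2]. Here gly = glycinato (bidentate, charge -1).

lithium dicyano(glycinato)dinitratocadmate(II)

The 3 lithium counter-ions carry a total charge of +3, so each complex ion is 3−.
Ligand charges: 1×glycinato (-1 each), 2×nitrato (-1 each), 2×cyano (-1 each); total -5. So Cd + (-5) = 3−, giving Cd = +2.
Ligands are named alphabetically: cyano before glycinato before nitrato.
The complex ion is anionic, so cadmium takes the -ate form cadmate(II).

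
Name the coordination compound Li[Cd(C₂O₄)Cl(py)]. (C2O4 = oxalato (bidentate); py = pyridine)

The 1 lithium counter-ion carries a total charge of +1, so each complex ion is 1−.
Ligand charges: 1×chloro (-1 each), 1×oxalato (-2 each), 1×pyridine (neutral); total -3. So Cd + (-3) = 1−, giving Cd = +2.
Ligands are named alphabetically: chloro before oxalato before pyridine.
The complex ion is anionic, so cadmium takes the -ate form cadmate(II).

lithium chlorooxalato(pyridine)cadmate(II)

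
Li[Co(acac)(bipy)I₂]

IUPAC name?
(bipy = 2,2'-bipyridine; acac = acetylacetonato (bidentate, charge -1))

The 1 lithium counter-ion carries a total charge of +1, so each complex ion is 1−.
Ligand charges: 1×2,2'-bipyridine (neutral), 2×iodo (-1 each), 1×acetylacetonato (-1 each); total -3. So Co + (-3) = 1−, giving Co = +2.
The complex ion is anionic, so cobalt takes the -ate form cobaltate(II).

lithium (acetylacetonato)(2,2'-bipyridine)diiodocobaltate(II)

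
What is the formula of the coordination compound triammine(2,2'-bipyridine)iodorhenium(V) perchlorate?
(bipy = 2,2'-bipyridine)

Ligands: 1 iodo (I, -1), 1 2,2'-bipyridine (bipy, neutral), 3 ammine (NH3, neutral). Ligand charge sum = -1.
With Re in oxidation state +5, the complex ion is [Re...]^4+.
Charge balance with perchlorate (-1) requires 1 complex ion per 4 perchlorate.

[Re(bipy)I(NH3)3](ClO4)4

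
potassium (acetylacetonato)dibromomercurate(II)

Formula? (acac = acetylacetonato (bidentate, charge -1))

K[Hg(acac)Br2]

Ligands: 1 acetylacetonato (acac, -1), 2 bromo (Br, -1). Ligand charge sum = -3.
Charge balance with potassium (+1) requires 1 complex ion per 1 potassium.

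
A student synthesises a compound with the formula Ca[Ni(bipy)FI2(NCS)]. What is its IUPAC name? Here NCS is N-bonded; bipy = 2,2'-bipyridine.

The 1 calcium counter-ion carries a total charge of +2, so each complex ion is 2−.
Ligand charges: 2×iodo (-1 each), 1×isothiocyanato (-1 each), 1×2,2'-bipyridine (neutral), 1×fluoro (-1 each); total -4. So Ni + (-4) = 2−, giving Ni = +2.
Ligands are named alphabetically: bipyridine before fluoro before iodo before isothiocyanato.
The complex ion is anionic, so nickel takes the -ate form nickelate(II).

calcium (2,2'-bipyridine)fluorodiiodoisothiocyanatonickelate(II)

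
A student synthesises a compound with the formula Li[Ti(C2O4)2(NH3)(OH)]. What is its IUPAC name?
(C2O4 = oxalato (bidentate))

lithium amminehydroxodioxalatotitanate(IV)

The 1 lithium counter-ion carries a total charge of +1, so each complex ion is 1−.
Ligand charges: 1×hydroxo (-1 each), 2×oxalato (-2 each), 1×ammine (neutral); total -5. So Ti + (-5) = 1−, giving Ti = +4.
The complex ion is anionic, so titanium takes the -ate form titanate(IV).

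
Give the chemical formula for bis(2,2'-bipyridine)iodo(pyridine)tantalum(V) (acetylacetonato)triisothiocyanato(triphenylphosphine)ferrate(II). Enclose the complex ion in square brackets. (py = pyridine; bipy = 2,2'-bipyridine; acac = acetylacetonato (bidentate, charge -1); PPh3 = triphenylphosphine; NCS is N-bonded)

[Ta(bipy)2I(py)][Fe(acac)(NCS)3(PPh3)]2

Cation [Ta…]: ligand charges -1, Ta(V) ⇒ ion charge 4+.
Anion [Fe…]: ligand charges -4, Fe(II) ⇒ ion charge 2−.
One 4+ cation requires 2 of the 2− anion.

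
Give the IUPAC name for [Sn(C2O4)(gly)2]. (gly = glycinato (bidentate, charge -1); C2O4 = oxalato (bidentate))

bis(glycinato)oxalatotin(IV)

There is no counter-ion, so the complex is neutral overall.
Ligand charges: 2×glycinato (-1 each), 1×oxalato (-2 each); total -4. So Sn + (-4) = 0, giving Sn = +4.
Ligands are named alphabetically: glycinato before oxalato.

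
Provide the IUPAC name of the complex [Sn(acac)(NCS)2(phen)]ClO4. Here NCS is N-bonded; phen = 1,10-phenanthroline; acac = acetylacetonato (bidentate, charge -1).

(acetylacetonato)diisothiocyanato(1,10-phenanthroline)tin(IV) perchlorate

The 1 perchlorate counter-ion carries a total charge of -1, so each complex ion is 1+.
Ligand charges: 2×isothiocyanato (-1 each), 1×1,10-phenanthroline (neutral), 1×acetylacetonato (-1 each); total -3. So Sn + (-3) = 1+, giving Sn = +4.
Ligands are named alphabetically: acetylacetonato before isothiocyanato before phenanthroline.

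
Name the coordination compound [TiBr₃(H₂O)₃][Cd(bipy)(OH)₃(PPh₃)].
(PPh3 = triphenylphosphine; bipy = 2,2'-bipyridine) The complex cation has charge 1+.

Both ions are complex: the cation is named first with the plain metal name, the anion second with the -ate form; each ion's ligands are alphabetised independently.
The complex cation is given as 1+; its ligand charges sum to -3, so Ti = +4.
A 1:1 salt means the anion carries the equal and opposite charge, 1−.
Anion: ligand charges sum to -3; for the ion to be 1−, Cd = +2.

triaquatribromotitanium(IV) (2,2'-bipyridine)trihydroxo(triphenylphosphine)cadmate(II)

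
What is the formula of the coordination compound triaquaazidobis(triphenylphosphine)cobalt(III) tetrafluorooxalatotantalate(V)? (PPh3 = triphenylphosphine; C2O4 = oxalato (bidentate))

Cation [Co…]: ligand charges -1, Co(III) ⇒ ion charge 2+.
Anion [Ta…]: ligand charges -6, Ta(V) ⇒ ion charge 1−.
One 2+ cation requires 2 of the 1− anion.

[Co(H2O)3(N3)(PPh3)2][Ta(C2O4)F4]2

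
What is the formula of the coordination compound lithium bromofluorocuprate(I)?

Li[CuBrF]

Ligands: 1 bromo (Br, -1), 1 fluoro (F, -1). Ligand charge sum = -2.
With Cu in oxidation state +1, the complex ion is [Cu...]^1−.
Charge balance with lithium (+1) requires 1 complex ion per 1 lithium.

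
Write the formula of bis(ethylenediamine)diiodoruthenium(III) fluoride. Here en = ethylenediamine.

[Ru(en)2I2]F

Ligands: 2 iodo (I, -1), 2 ethylenediamine (en, neutral). Ligand charge sum = -2.
Charge balance with fluoride (-1) requires 1 complex ion per 1 fluoride.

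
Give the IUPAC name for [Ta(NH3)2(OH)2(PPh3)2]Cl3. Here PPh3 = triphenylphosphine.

diamminedihydroxobis(triphenylphosphine)tantalum(V) chloride

The 3 chloride counter-ions carry a total charge of -3, so each complex ion is 3+.
Ligand charges: 2×hydroxo (-1 each), 2×triphenylphosphine (neutral), 2×ammine (neutral); total -2. So Ta + (-2) = 3+, giving Ta = +5.
Ligands are named alphabetically: ammine before hydroxo before triphenylphosphine.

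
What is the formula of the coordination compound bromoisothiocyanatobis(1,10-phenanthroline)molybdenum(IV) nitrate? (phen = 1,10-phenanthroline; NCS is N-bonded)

Ligands: 1 bromo (Br, -1), 2 1,10-phenanthroline (phen, neutral), 1 isothiocyanato (NCS, -1). Ligand charge sum = -2.
Charge balance with nitrate (-1) requires 1 complex ion per 2 nitrate.

[MoBr(NCS)(phen)2](NO3)2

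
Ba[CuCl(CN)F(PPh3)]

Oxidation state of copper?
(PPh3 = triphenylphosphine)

1 barium outside the brackets (+2 each) → the complex ion is 2−.
Ligand charges: 1×Cl = -1; 1×PPh3 neutral; 1×F = -1; 1×CN = -1; sum -3.
Cu + (-3) = 2− ⇒ Cu is +1.

+1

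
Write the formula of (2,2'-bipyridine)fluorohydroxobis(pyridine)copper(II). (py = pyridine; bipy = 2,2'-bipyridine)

[Cu(bipy)F(OH)(py)2]

Ligands: 2 pyridine (py, neutral), 1 2,2'-bipyridine (bipy, neutral), 1 hydroxo (OH, -1), 1 fluoro (F, -1). Ligand charge sum = -2.
With Cu in oxidation state +2, the complex ion is [Cu...].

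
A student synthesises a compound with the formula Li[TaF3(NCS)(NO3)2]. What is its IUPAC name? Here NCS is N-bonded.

The 1 lithium counter-ion carries a total charge of +1, so each complex ion is 1−.
Ligand charges: 1×isothiocyanato (-1 each), 3×fluoro (-1 each), 2×nitrato (-1 each); total -6. So Ta + (-6) = 1−, giving Ta = +5.
Ligands are named alphabetically: fluoro before isothiocyanato before nitrato.
The complex ion is anionic, so tantalum takes the -ate form tantalate(V).

lithium trifluoroisothiocyanatodinitratotantalate(V)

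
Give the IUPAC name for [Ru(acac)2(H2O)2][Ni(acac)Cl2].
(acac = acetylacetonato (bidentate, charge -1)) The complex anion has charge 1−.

bis(acetylacetonato)diaquaruthenium(III) (acetylacetonato)dichloronickelate(II)

Both ions are complex: the cation is named first with the plain metal name, the anion second with the -ate form; each ion's ligands are alphabetised independently.
The complex anion is given as 1−; its ligand charges sum to -3, so Ni = +2.
A 1:1 salt means the cation carries the equal and opposite charge, 1+.
Cation: ligand charges sum to -2; for the ion to be 1+, Ru = +3.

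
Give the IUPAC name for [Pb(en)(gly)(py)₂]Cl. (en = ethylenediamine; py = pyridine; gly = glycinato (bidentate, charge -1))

(ethylenediamine)(glycinato)bis(pyridine)lead(II) chloride

The 1 chloride counter-ion carries a total charge of -1, so each complex ion is 1+.
Ligand charges: 1×ethylenediamine (neutral), 2×pyridine (neutral), 1×glycinato (-1 each); total -1. So Pb + (-1) = 1+, giving Pb = +2.
Ligands are named alphabetically: ethylenediamine before glycinato before pyridine.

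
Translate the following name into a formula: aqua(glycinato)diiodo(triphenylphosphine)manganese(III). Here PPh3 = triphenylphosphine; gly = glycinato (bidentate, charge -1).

Ligands: 2 iodo (I, -1), 1 aqua (H2O, neutral), 1 triphenylphosphine (PPh3, neutral), 1 glycinato (gly, -1). Ligand charge sum = -3.
With Mn in oxidation state +3, the complex ion is [Mn...].

[Mn(gly)(H2O)I2(PPh3)]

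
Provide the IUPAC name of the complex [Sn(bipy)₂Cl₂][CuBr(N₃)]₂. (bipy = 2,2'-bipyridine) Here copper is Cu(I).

bis(2,2'-bipyridine)dichlorotin(IV) azidobromocuprate(I)

Cu is given as +1; the anion's ligand charges sum to -2, so the complex anion is 1−.
With 2 anions per cation, the cation must be 2×1 = 2+.
Cation: ligand charges sum to -2; for the ion to be 2+, Sn = +4.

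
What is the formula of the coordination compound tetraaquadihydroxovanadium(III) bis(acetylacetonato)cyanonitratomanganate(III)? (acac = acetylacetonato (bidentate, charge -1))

[V(H2O)4(OH)2][Mn(acac)2(CN)(NO3)]

Cation [V…]: ligand charges -2, V(III) ⇒ ion charge 1+.
Anion [Mn…]: ligand charges -4, Mn(III) ⇒ ion charge 1−.
One 1+ cation balances one 1− anion.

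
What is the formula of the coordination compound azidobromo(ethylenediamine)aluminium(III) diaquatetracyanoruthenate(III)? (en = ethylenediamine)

Cation [Al…]: ligand charges -2, Al(III) ⇒ ion charge 1+.
Anion [Ru…]: ligand charges -4, Ru(III) ⇒ ion charge 1−.
One 1+ cation balances one 1− anion.

[AlBr(en)(N3)][Ru(CN)4(H2O)2]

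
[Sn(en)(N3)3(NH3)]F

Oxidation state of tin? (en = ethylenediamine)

1 fluoride outside the brackets (-1 each) → the complex ion is 1+.
Ligand charges: 1×en neutral; 3×N3 = -3; 1×NH3 neutral; sum -3.
Sn + (-3) = 1+ ⇒ Sn is +4.

+4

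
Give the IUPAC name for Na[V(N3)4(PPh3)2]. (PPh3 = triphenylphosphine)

sodium tetraazidobis(triphenylphosphine)vanadate(III)

The 1 sodium counter-ion carries a total charge of +1, so each complex ion is 1−.
Ligand charges: 4×azido (-1 each), 2×triphenylphosphine (neutral); total -4. So V + (-4) = 1−, giving V = +3.
The complex ion is anionic, so vanadium takes the -ate form vanadate(III).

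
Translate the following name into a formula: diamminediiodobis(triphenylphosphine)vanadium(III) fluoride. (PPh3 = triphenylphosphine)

[VI2(NH3)2(PPh3)2]F

Ligands: 2 triphenylphosphine (PPh3, neutral), 2 ammine (NH3, neutral), 2 iodo (I, -1). Ligand charge sum = -2.
With V in oxidation state +3, the complex ion is [V...]^1+.
Charge balance with fluoride (-1) requires 1 complex ion per 1 fluoride.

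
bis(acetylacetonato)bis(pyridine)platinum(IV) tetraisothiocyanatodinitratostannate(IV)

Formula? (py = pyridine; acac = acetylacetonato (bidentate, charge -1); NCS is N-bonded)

[Pt(acac)2(py)2][Sn(NCS)4(NO3)2]

Cation [Pt…]: ligand charges -2, Pt(IV) ⇒ ion charge 2+.
Anion [Sn…]: ligand charges -6, Sn(IV) ⇒ ion charge 2−.
One 2+ cation balances one 2− anion.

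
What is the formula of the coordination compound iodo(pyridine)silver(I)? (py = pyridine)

[AgI(py)]

Ligands: 1 iodo (I, -1), 1 pyridine (py, neutral). Ligand charge sum = -1.
With Ag in oxidation state +1, the complex ion is [Ag...].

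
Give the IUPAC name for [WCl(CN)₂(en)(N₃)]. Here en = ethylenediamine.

azidochlorodicyano(ethylenediamine)tungsten(IV)

There is no counter-ion, so the complex is neutral overall.
Ligand charges: 1×ethylenediamine (neutral), 2×cyano (-1 each), 1×chloro (-1 each), 1×azido (-1 each); total -4. So W + (-4) = 0, giving W = +4.
Ligands are named alphabetically: azido before chloro before cyano before ethylenediamine.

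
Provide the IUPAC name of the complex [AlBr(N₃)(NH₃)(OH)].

ammineazidobromohydroxoaluminium(III)

There is no counter-ion, so the complex is neutral overall.
Ligand charges: 1×bromo (-1 each), 1×azido (-1 each), 1×hydroxo (-1 each), 1×ammine (neutral); total -3. So Al + (-3) = 0, giving Al = +3.
Ligands are named alphabetically: ammine before azido before bromo before hydroxo.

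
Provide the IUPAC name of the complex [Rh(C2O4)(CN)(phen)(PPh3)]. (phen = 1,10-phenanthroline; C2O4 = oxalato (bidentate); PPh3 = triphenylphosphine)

There is no counter-ion, so the complex is neutral overall.
Ligand charges: 1×cyano (-1 each), 1×1,10-phenanthroline (neutral), 1×oxalato (-2 each), 1×triphenylphosphine (neutral); total -3. So Rh + (-3) = 0, giving Rh = +3.
Ligands are named alphabetically: cyano before oxalato before phenanthroline before triphenylphosphine.

cyanooxalato(1,10-phenanthroline)(triphenylphosphine)rhodium(III)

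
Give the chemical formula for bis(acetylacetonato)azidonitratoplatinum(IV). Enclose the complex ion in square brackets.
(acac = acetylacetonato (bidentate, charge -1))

Ligands: 1 nitrato (NO3, -1), 2 acetylacetonato (acac, -1), 1 azido (N3, -1). Ligand charge sum = -4.
With Pt in oxidation state +4, the complex ion is [Pt...].

[Pt(acac)2(N3)(NO3)]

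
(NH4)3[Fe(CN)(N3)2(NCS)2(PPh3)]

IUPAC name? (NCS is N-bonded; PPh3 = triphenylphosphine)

The 3 ammonium counter-ions carry a total charge of +3, so each complex ion is 3−.
Ligand charges: 2×isothiocyanato (-1 each), 1×cyano (-1 each), 2×azido (-1 each), 1×triphenylphosphine (neutral); total -5. So Fe + (-5) = 3−, giving Fe = +2.
Ligands are named alphabetically: azido before cyano before isothiocyanato before triphenylphosphine.
The complex ion is anionic, so iron takes the -ate form ferrate(II).

ammonium diazidocyanodiisothiocyanato(triphenylphosphine)ferrate(II)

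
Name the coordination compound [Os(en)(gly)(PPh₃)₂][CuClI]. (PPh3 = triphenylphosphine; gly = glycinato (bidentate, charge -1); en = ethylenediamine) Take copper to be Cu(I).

Both ions are complex: the cation is named first with the plain metal name, the anion second with the -ate form; each ion's ligands are alphabetised independently.
Cu is given as +1; the anion's ligand charges sum to -2, so the complex anion is 1−.
A 1:1 salt means the cation carries the equal and opposite charge, 1+.
Cation: ligand charges sum to -1; for the ion to be 1+, Os = +2.

(ethylenediamine)(glycinato)bis(triphenylphosphine)osmium(II) chloroiodocuprate(I)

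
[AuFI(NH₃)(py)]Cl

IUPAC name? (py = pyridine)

amminefluoroiodo(pyridine)gold(III) chloride

The 1 chloride counter-ion carries a total charge of -1, so each complex ion is 1+.
Ligand charges: 1×pyridine (neutral), 1×iodo (-1 each), 1×fluoro (-1 each), 1×ammine (neutral); total -2. So Au + (-2) = 1+, giving Au = +3.
Ligands are named alphabetically: ammine before fluoro before iodo before pyridine.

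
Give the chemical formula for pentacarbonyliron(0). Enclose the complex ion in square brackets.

[Fe(CO)5]

Ligands: 5 carbonyl (CO, neutral). Ligand charge sum = 0.
With Fe in oxidation state 0, the complex ion is [Fe...].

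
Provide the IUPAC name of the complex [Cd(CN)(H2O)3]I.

The 1 iodide counter-ion carries a total charge of -1, so each complex ion is 1+.
Ligand charges: 3×aqua (neutral), 1×cyano (-1 each); total -1. So Cd + (-1) = 1+, giving Cd = +2.
Ligands are named alphabetically: aqua before cyano.

triaquacyanocadmium(II) iodide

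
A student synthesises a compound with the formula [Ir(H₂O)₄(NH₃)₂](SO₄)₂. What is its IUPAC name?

The 2 sulfate counter-ions carry a total charge of -4, so each complex ion is 4+.
Ligand charges: 2×ammine (neutral), 4×aqua (neutral); total 0. So Ir + (0) = 4+, giving Ir = +4.
Ligands are named alphabetically: ammine before aqua.

diamminetetraaquairidium(IV) sulfate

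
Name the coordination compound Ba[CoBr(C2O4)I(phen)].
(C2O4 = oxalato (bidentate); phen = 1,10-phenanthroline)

barium bromoiodooxalato(1,10-phenanthroline)cobaltate(II)

The 1 barium counter-ion carries a total charge of +2, so each complex ion is 2−.
Ligand charges: 1×bromo (-1 each), 1×iodo (-1 each), 1×oxalato (-2 each), 1×1,10-phenanthroline (neutral); total -4. So Co + (-4) = 2−, giving Co = +2.
The complex ion is anionic, so cobalt takes the -ate form cobaltate(II).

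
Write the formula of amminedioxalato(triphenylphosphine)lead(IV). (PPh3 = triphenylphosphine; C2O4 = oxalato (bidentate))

Ligands: 1 triphenylphosphine (PPh3, neutral), 2 oxalato (C2O4, -2), 1 ammine (NH3, neutral). Ligand charge sum = -4.
With Pb in oxidation state +4, the complex ion is [Pb...].

[Pb(C2O4)2(NH3)(PPh3)]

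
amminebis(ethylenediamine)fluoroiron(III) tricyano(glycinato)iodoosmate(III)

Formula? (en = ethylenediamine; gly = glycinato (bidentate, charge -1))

Cation [Fe…]: ligand charges -1, Fe(III) ⇒ ion charge 2+.
Anion [Os…]: ligand charges -5, Os(III) ⇒ ion charge 2−.
One 2+ cation balances one 2− anion.

[Fe(en)2F(NH3)][Os(CN)3(gly)I]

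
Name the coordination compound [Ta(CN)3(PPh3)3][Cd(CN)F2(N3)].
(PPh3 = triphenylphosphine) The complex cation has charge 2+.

tricyanotris(triphenylphosphine)tantalum(V) azidocyanodifluorocadmate(II)

The complex cation is given as 2+; its ligand charges sum to -3, so Ta = +5.
A 1:1 salt means the anion carries the equal and opposite charge, 2−.
Anion: ligand charges sum to -4; for the ion to be 2−, Cd = +2.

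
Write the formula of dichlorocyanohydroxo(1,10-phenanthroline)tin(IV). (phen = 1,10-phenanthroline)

Ligands: 2 chloro (Cl, -1), 1 cyano (CN, -1), 1 hydroxo (OH, -1), 1 1,10-phenanthroline (phen, neutral). Ligand charge sum = -4.
With Sn in oxidation state +4, the complex ion is [Sn...].

[SnCl2(CN)(OH)(phen)]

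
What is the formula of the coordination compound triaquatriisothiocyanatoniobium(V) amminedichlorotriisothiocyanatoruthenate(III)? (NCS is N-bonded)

[Nb(H2O)3(NCS)3][RuCl2(NCS)3(NH3)]

Cation [Nb…]: ligand charges -3, Nb(V) ⇒ ion charge 2+.
Anion [Ru…]: ligand charges -5, Ru(III) ⇒ ion charge 2−.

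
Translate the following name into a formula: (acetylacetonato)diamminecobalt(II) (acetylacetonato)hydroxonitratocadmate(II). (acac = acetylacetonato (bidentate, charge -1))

Cation [Co…]: ligand charges -1, Co(II) ⇒ ion charge 1+.
Anion [Cd…]: ligand charges -3, Cd(II) ⇒ ion charge 1−.
One 1+ cation balances one 1− anion.

[Co(acac)(NH3)2][Cd(acac)(NO3)(OH)]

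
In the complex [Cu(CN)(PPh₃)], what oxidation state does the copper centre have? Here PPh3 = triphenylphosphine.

No counter-ion: the bracketed complex is neutral.
Ligand charges: 1×PPh3 neutral; 1×CN = -1; sum -1.
Cu + (-1) = 0 ⇒ Cu is +1.

+1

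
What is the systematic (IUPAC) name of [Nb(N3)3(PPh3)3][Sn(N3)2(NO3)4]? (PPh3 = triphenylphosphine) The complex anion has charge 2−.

triazidotris(triphenylphosphine)niobium(V) diazidotetranitratostannate(IV)

Both ions are complex: the cation is named first with the plain metal name, the anion second with the -ate form; each ion's ligands are alphabetised independently.
The complex anion is given as 2−; its ligand charges sum to -6, so Sn = +4.
A 1:1 salt means the cation carries the equal and opposite charge, 2+.
Cation: ligand charges sum to -3; for the ion to be 2+, Nb = +5.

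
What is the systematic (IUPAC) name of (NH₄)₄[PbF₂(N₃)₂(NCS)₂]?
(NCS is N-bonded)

The 4 ammonium counter-ions carry a total charge of +4, so each complex ion is 4−.
Ligand charges: 2×azido (-1 each), 2×fluoro (-1 each), 2×isothiocyanato (-1 each); total -6. So Pb + (-6) = 4−, giving Pb = +2.
The complex ion is anionic, so lead takes the -ate form plumbate(II).

ammonium diazidodifluorodiisothiocyanatoplumbate(II)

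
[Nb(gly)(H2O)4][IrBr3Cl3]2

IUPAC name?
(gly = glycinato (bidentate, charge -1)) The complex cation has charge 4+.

Both ions are complex: the cation is named first with the plain metal name, the anion second with the -ate form; each ion's ligands are alphabetised independently.
The complex cation is given as 4+; its ligand charges sum to -1, so Nb = +5.
With 2 anions per cation, each anion must be 4/2 = 2−.
Anion: ligand charges sum to -6; for the ion to be 2−, Ir = +4.

tetraaqua(glycinato)niobium(V) tribromotrichloroiridate(IV)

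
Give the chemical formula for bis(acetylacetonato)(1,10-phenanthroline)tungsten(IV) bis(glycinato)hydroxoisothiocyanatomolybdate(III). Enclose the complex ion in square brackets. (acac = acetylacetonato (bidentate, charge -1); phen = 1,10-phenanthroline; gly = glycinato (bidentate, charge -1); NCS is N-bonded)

[W(acac)2(phen)][Mo(gly)2(NCS)(OH)]2

Cation [W…]: ligand charges -2, W(IV) ⇒ ion charge 2+.
Anion [Mo…]: ligand charges -4, Mo(III) ⇒ ion charge 1−.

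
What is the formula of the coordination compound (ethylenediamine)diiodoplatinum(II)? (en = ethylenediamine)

[Pt(en)I2]

Ligands: 2 iodo (I, -1), 1 ethylenediamine (en, neutral). Ligand charge sum = -2.
With Pt in oxidation state +2, the complex ion is [Pt...].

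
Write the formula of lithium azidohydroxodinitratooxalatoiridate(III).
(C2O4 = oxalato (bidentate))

Ligands: 1 hydroxo (OH, -1), 2 nitrato (NO3, -1), 1 oxalato (C2O4, -2), 1 azido (N3, -1). Ligand charge sum = -6.
With Ir in oxidation state +3, the complex ion is [Ir...]^3−.
Charge balance with lithium (+1) requires 1 complex ion per 3 lithium.

Li3[Ir(C2O4)(N3)(NO3)2(OH)]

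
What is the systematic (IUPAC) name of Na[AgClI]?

The 1 sodium counter-ion carries a total charge of +1, so each complex ion is 1−.
Ligand charges: 1×iodo (-1 each), 1×chloro (-1 each); total -2. So Ag + (-2) = 1−, giving Ag = +1.
Ligands are named alphabetically: chloro before iodo.
The complex ion is anionic, so silver takes the -ate form argentate(I).

sodium chloroiodoargentate(I)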